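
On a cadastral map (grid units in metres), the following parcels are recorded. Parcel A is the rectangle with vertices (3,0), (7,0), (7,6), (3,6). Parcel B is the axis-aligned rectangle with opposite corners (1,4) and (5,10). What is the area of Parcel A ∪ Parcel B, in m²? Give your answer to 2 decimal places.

44.00

By inclusion–exclusion:
Individual areas: |Parcel A| = 24, |Parcel B| = 24.
|Parcel A∩Parcel B|: x∈[3,5], y∈[4,6] → 2·2 = 4.
|Parcel A ∪ Parcel B| = 48 − 4 = 44.00.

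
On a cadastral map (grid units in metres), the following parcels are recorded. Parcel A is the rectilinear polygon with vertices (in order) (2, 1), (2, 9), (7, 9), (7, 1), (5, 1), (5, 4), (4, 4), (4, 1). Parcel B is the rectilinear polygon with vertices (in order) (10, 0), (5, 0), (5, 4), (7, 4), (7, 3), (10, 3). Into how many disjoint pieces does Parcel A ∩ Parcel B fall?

1

Parcel A ∩ Parcel B is a single connected region.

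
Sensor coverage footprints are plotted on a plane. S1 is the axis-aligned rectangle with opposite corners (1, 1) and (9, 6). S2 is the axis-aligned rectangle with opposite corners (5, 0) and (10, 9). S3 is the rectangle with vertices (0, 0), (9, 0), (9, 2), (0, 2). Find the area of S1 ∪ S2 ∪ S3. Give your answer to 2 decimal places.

By inclusion–exclusion:
Individual areas: |S1| = 40, |S2| = 45, |S3| = 18.
|S1∩S2|: x∈[5,9], y∈[1,6] → 4·5 = 20.
|S1∩S3|: x∈[1,9], y∈[1,2] → 8·1 = 8.
|S2∩S3|: x∈[5,9], y∈[0,2] → 4·2 = 8.
|S1∩S2∩S3| = 4.
|S1 ∪ S2 ∪ S3| = 103 − 36 + 4 = 71.00.

71.00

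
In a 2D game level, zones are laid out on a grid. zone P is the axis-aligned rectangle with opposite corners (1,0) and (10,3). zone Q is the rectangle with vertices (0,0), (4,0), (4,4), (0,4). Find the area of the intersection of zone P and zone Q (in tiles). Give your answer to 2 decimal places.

9.00

|zone P∩zone Q|: x∈[1,4], y∈[0,3] → 3·3 = 9.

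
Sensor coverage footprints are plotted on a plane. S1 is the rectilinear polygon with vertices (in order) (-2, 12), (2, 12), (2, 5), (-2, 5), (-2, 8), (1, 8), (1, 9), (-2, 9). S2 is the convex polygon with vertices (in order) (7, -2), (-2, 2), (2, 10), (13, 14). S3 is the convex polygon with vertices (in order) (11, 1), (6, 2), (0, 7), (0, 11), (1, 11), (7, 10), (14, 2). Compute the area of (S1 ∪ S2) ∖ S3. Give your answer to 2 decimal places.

78.92

|S1 ∪ S2| = 138.75.
|(S1 ∪ S2) ∩ S3| = 59.8266.
|(S1 ∪ S2) ∖ S3| = 138.75 − 59.8266 = 78.92.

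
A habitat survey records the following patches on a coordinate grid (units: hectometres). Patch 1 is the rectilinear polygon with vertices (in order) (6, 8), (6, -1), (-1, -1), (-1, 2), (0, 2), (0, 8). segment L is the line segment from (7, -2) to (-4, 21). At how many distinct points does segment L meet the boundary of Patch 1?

The segment meets the boundary at (2.217,8), (6,0.091).

2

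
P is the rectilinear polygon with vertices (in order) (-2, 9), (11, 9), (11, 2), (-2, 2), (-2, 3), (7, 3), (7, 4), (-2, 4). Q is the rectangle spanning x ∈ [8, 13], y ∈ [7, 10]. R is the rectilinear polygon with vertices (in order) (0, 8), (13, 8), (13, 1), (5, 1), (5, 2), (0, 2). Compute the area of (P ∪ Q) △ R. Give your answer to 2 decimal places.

55.00

|P ∪ Q| = 91.
|(P ∪ Q) ∩ R| = 61.
|(P ∪ Q) △ R| = 91 + 86 − 122 = 55.00.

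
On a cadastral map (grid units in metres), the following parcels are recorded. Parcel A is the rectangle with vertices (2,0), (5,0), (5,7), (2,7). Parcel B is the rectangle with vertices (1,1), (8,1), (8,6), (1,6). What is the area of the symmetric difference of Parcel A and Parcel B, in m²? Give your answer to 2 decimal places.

26.00

|Parcel A∩Parcel B|: x∈[2,5], y∈[1,6] → 3·5 = 15.
|Parcel A △ Parcel B| = |Parcel A| + |Parcel B| − 2·|Parcel A∩Parcel B| = 21 + 35 − 30 = 26.00.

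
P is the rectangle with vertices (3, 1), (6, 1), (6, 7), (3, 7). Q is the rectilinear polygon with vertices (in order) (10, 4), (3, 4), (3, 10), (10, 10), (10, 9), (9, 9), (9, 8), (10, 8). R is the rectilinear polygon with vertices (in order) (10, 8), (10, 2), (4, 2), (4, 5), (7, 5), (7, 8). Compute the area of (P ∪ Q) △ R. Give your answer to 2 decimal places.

|P ∪ Q| = 50.
|(P ∪ Q) ∩ R| = 19.
|(P ∪ Q) △ R| = 50 + 27 − 38 = 39.00.

39.00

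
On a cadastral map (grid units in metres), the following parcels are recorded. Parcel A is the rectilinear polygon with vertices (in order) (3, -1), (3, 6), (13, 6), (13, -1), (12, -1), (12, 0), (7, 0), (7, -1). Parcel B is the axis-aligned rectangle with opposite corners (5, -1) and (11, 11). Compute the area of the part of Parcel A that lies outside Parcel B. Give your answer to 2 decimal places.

27.00

|Parcel A| = 65, |Parcel A∩Parcel B| = 38.
|Parcel A ∖ Parcel B| = |Parcel A| − |Parcel A∩Parcel B| = 65 − 38 = 27.00.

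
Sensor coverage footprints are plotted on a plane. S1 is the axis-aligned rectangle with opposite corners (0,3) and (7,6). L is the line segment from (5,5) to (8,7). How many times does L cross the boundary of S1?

1

The segment meets the boundary at (6.5,6).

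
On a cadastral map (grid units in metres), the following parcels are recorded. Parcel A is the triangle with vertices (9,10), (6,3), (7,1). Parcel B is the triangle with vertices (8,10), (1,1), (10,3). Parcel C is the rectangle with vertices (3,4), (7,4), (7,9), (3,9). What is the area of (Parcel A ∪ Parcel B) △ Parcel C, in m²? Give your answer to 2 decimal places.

|Parcel A ∪ Parcel B| = 34.3922.
|(Parcel A ∪ Parcel B) ∩ Parcel C| = 8.6429.
|(Parcel A ∪ Parcel B) △ Parcel C| = 34.3922 + 20 − 17.2857 = 37.11.

37.11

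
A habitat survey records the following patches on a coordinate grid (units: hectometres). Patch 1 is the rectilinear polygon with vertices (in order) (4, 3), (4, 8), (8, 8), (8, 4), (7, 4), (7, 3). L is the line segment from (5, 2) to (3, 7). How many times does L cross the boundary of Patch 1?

2

The segment meets the boundary at (4,4.5), (4.6,3).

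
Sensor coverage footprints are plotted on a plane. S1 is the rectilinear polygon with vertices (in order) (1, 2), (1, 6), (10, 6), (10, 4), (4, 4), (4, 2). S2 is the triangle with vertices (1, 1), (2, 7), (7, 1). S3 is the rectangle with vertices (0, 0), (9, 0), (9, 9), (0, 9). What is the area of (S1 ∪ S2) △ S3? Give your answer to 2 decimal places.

52.33

|S1 ∪ S2| = 32.6667.
|(S1 ∪ S2) ∩ S3| = 30.6667.
|(S1 ∪ S2) △ S3| = 32.6667 + 81 − 61.3333 = 52.33.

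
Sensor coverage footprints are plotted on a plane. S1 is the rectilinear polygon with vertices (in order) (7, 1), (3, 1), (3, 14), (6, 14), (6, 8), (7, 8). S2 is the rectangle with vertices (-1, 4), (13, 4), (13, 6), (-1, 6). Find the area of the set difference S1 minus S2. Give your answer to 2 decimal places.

38.00

|S1| = 46, |S1∩S2| = 8.
|S1 ∖ S2| = |S1| − |S1∩S2| = 46 − 8 = 38.00.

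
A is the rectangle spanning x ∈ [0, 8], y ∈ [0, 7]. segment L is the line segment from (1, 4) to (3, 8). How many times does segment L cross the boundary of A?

The segment meets the boundary at (2.5,7).

1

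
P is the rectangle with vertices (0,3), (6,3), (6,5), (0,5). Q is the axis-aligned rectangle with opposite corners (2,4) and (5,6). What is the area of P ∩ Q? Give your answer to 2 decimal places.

|P∩Q|: x∈[2,5], y∈[4,5] → 3·1 = 3.

3.00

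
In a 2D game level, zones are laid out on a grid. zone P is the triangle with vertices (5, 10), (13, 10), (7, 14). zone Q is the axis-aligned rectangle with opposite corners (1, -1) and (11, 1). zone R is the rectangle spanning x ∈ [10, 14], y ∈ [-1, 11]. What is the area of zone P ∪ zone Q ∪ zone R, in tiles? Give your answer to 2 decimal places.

By inclusion–exclusion:
Individual areas: |zone P| = 16, |zone Q| = 20, |zone R| = 48.
|zone P∩zone Q| = 0.
|zone P∩zone R| = 2.25.
|zone Q∩zone R|: x∈[10,11], y∈[-1,1] → 1·2 = 2.
|zone P∩zone Q∩zone R| = 0.
|zone P ∪ zone Q ∪ zone R| = 84 − 4.25 + 0 = 79.75.

79.75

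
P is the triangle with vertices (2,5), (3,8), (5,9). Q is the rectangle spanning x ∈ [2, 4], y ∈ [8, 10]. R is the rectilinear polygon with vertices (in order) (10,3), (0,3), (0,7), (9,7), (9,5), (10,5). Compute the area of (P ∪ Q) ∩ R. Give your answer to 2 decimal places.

0.83

The region (P ∪ Q) ∩ R is the polygon with vertices (2,5), (2.667,7), (3.5,7).
By the shoelace formula its area is 0.83.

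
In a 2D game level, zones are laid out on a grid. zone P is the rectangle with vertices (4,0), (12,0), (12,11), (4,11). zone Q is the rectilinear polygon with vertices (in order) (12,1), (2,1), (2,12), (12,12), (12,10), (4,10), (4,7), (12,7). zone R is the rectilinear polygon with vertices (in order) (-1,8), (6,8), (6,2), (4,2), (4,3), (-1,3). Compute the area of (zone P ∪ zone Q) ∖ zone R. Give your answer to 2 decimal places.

|zone P ∪ zone Q| = 118.
|(zone P ∪ zone Q) ∩ zone R| = 22.
|(zone P ∪ zone Q) ∖ zone R| = 118 − 22 = 96.00.

96.00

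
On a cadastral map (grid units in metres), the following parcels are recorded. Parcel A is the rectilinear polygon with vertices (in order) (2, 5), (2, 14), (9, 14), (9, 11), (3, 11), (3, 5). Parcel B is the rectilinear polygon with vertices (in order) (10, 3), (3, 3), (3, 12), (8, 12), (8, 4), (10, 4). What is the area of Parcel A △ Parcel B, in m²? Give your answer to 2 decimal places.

|Parcel A| = 27, |Parcel B| = 47, |Parcel A∩Parcel B| = 5.
|Parcel A △ Parcel B| = |Parcel A| + |Parcel B| − 2·|Parcel A∩Parcel B| = 27 + 47 − 10 = 64.00.

64.00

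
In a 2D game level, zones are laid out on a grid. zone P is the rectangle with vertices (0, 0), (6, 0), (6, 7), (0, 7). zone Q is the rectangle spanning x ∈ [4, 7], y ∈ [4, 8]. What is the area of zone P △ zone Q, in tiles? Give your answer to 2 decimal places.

|zone P∩zone Q|: x∈[4,6], y∈[4,7] → 2·3 = 6.
|zone P △ zone Q| = |zone P| + |zone Q| − 2·|zone P∩zone Q| = 42 + 12 − 12 = 42.00.

42.00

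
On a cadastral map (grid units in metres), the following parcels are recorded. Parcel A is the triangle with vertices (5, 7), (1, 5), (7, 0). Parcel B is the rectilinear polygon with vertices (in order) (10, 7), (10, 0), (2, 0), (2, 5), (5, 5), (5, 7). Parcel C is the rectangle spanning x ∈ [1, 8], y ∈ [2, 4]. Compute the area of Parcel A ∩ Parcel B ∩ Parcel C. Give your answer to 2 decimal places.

The intersection is the polygon with vertices (6.429,2), (4.6,2), (2.2,4), (5.857,4).
By the shoelace formula its area is 5.49.

5.49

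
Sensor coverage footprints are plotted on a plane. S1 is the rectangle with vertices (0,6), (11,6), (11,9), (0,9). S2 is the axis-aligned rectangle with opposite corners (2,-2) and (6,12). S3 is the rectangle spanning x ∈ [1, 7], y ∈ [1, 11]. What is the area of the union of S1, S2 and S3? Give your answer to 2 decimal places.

91.00

By inclusion–exclusion:
Individual areas: |S1| = 33, |S2| = 56, |S3| = 60.
|S1∩S2|: x∈[2,6], y∈[6,9] → 4·3 = 12.
|S1∩S3|: x∈[1,7], y∈[6,9] → 6·3 = 18.
|S2∩S3|: x∈[2,6], y∈[1,11] → 4·10 = 40.
|S1∩S2∩S3| = 12.
|S1 ∪ S2 ∪ S3| = 149 − 70 + 12 = 91.00.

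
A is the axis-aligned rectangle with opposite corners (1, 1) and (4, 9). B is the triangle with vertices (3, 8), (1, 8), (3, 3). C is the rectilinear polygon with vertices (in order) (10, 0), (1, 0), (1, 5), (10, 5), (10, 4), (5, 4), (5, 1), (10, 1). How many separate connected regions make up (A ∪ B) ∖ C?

1

(A ∪ B) ∖ C is a single connected region.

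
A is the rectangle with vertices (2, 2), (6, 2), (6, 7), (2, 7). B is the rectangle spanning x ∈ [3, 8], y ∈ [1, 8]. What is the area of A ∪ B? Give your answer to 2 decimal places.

By inclusion–exclusion:
Individual areas: |A| = 20, |B| = 35.
|A∩B|: x∈[3,6], y∈[2,7] → 3·5 = 15.
|A ∪ B| = 55 − 15 = 40.00.

40.00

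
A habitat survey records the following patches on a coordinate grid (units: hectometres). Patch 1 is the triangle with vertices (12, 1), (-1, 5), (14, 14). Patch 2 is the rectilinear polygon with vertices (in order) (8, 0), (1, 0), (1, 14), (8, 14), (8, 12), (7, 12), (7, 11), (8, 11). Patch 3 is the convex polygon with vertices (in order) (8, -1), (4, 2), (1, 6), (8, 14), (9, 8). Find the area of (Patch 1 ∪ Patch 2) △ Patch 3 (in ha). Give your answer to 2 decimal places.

93.47

|Patch 1 ∪ Patch 2| = 150.5538.
|(Patch 1 ∪ Patch 2) ∩ Patch 3| = 60.2908.
|(Patch 1 ∪ Patch 2) △ Patch 3| = 150.5538 + 63.5 − 120.5816 = 93.47.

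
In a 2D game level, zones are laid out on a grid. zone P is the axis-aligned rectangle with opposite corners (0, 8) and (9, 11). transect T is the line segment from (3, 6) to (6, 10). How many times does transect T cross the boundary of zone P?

1

The segment meets the boundary at (4.5,8).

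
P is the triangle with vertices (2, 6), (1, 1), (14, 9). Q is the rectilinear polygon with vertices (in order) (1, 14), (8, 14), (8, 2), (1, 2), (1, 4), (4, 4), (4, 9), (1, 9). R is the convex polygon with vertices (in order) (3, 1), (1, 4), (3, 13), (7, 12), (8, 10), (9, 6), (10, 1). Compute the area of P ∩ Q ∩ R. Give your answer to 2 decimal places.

The intersection is the polygon with vertices (4,4), (4,6.5), (8,7.5), (8,5.308), (2.625,2), (2.333,2), (1.462,3.308), (1.6,4).
By the shoelace formula its area is 15.57.

15.57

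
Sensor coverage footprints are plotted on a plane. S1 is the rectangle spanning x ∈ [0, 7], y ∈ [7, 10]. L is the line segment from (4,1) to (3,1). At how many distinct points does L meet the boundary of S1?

The segment lies entirely outside S1 and never meets its boundary.

0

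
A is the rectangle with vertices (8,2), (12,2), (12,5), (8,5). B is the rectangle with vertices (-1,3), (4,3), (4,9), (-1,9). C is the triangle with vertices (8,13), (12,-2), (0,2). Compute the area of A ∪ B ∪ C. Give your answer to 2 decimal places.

109.04

By inclusion–exclusion:
Individual areas: |A| = 12, |B| = 30, |C| = 82.
|A∩B| = 0 (no overlap).
|A∩C| = 7.6.
|B∩C| = 7.3636.
|A∩B∩C| = 0.
|A ∪ B ∪ C| = 124 − 14.9636 + 0 = 109.04.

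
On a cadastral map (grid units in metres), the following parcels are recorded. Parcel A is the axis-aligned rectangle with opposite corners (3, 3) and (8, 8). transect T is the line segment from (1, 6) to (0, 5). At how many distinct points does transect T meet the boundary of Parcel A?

The segment lies entirely outside Parcel A and never meets its boundary.

0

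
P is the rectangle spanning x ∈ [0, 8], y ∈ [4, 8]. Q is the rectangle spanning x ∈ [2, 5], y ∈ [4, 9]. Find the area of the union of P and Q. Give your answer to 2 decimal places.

By inclusion–exclusion:
Individual areas: |P| = 32, |Q| = 15.
|P∩Q|: x∈[2,5], y∈[4,8] → 3·4 = 12.
|P ∪ Q| = 47 − 12 = 35.00.

35.00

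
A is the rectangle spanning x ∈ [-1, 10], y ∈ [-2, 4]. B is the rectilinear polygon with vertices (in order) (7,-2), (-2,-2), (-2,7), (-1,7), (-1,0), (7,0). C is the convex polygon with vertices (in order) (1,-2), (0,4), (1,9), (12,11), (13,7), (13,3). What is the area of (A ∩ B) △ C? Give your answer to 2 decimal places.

|A ∩ B| = 16.
|(A ∩ B) ∩ C| = 5.1333.
|(A ∩ B) △ C| = 16 + 118.5 − 10.2667 = 124.23.

124.23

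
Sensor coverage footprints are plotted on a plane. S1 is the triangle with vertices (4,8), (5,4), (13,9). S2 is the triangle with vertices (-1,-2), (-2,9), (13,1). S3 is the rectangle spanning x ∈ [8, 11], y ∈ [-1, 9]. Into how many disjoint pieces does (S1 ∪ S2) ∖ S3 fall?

(S1 ∪ S2) ∖ S3 splits into 3 disjoint pieces (area 80.3072, area 1.0278, area 1.4952).

3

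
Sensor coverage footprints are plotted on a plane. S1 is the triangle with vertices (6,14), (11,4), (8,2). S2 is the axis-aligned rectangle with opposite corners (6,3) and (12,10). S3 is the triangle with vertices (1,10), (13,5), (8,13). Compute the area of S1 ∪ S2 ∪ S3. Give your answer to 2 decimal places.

62.39

By inclusion–exclusion:
Individual areas: |S1| = 20, |S2| = 42, |S3| = 35.5.
|S1∩S2| = 16.5.
|S1∩S3| = 7.9305.
|S2∩S3| = 16.3875.
|S1∩S2∩S3| = 5.7057.
|S1 ∪ S2 ∪ S3| = 97.5 − 40.818 + 5.7057 = 62.39.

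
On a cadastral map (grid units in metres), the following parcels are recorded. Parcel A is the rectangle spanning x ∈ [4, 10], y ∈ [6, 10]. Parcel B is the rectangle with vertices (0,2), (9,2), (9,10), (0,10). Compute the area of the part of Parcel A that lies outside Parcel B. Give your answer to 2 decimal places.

|Parcel A∩Parcel B|: x∈[4,9], y∈[6,10] → 5·4 = 20.
|Parcel A| = 24.
|Parcel A ∖ Parcel B| = |Parcel A| − |Parcel A∩Parcel B| = 24 − 20 = 4.00.

4.00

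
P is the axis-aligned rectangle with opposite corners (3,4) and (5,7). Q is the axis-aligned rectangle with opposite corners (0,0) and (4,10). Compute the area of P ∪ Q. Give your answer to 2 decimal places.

By inclusion–exclusion:
Individual areas: |P| = 6, |Q| = 40.
|P∩Q|: x∈[3,4], y∈[4,7] → 1·3 = 3.
|P ∪ Q| = 46 − 3 = 43.00.

43.00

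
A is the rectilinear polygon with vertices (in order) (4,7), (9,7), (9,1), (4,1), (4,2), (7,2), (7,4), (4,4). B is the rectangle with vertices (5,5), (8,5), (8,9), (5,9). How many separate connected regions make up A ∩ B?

A ∩ B is a single connected region.

1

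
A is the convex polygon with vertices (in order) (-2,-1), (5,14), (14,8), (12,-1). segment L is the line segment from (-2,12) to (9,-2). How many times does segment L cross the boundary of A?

The segment meets the boundary at (8.214,-1), (1.806,7.156).

2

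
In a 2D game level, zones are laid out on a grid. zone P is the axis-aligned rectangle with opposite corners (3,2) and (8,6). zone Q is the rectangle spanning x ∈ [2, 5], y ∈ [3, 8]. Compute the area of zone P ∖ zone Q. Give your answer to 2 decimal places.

14.00

|zone P∩zone Q|: x∈[3,5], y∈[3,6] → 2·3 = 6.
|zone P| = 20.
|zone P ∖ zone Q| = |zone P| − |zone P∩zone Q| = 20 − 6 = 14.00.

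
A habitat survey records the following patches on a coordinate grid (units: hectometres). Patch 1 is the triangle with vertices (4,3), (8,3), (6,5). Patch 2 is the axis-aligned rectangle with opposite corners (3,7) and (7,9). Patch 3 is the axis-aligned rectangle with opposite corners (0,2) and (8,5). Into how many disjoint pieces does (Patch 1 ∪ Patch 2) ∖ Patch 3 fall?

1

(Patch 1 ∪ Patch 2) ∖ Patch 3 is a single connected region.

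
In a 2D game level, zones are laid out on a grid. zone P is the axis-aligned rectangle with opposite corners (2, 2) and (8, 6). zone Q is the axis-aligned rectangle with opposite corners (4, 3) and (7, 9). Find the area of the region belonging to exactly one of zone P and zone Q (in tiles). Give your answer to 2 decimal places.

|zone P∩zone Q|: x∈[4,7], y∈[3,6] → 3·3 = 9.
|zone P △ zone Q| = |zone P| + |zone Q| − 2·|zone P∩zone Q| = 24 + 18 − 18 = 24.00.

24.00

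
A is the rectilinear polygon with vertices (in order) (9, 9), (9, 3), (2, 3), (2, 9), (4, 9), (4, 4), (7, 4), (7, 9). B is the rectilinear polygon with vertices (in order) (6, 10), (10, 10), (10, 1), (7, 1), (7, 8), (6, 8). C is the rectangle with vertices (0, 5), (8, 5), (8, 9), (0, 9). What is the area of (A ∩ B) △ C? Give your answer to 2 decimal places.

36.00

|A ∩ B| = 12.
|(A ∩ B) ∩ C| = 4.
|(A ∩ B) △ C| = 12 + 32 − 8 = 36.00.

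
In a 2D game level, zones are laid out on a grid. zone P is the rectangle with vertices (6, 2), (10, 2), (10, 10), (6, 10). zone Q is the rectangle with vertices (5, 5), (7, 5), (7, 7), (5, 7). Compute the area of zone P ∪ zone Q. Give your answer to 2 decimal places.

34.00

By inclusion–exclusion:
Individual areas: |zone P| = 32, |zone Q| = 4.
|zone P∩zone Q|: x∈[6,7], y∈[5,7] → 1·2 = 2.
|zone P ∪ zone Q| = 36 − 2 = 34.00.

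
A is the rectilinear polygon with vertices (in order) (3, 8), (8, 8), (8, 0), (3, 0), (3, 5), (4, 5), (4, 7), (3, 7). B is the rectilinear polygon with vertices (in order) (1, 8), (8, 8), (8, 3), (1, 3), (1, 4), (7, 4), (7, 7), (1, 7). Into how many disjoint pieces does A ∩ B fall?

A ∩ B is a single connected region.

1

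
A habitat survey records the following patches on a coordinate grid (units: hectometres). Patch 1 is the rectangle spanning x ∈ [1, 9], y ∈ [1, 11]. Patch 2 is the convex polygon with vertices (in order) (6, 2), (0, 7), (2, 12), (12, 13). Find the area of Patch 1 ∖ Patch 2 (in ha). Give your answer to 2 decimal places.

|Patch 1| = 80, |Patch 1∩Patch 2| = 52.8833.
|Patch 1 ∖ Patch 2| = |Patch 1| − |Patch 1∩Patch 2| = 80 − 52.8833 = 27.12.

27.12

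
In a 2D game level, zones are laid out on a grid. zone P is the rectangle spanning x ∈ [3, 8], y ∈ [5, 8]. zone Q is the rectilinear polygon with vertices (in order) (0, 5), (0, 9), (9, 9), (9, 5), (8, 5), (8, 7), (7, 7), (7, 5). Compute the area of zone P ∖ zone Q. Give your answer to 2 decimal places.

|zone P| = 15, |zone P∩zone Q| = 13.
|zone P ∖ zone Q| = |zone P| − |zone P∩zone Q| = 15 − 13 = 2.00.

2.00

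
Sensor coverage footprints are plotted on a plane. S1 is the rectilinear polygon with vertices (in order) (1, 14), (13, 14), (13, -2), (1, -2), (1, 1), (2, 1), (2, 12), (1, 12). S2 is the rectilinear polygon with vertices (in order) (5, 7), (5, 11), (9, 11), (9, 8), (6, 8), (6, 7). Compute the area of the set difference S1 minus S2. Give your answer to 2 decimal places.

|S1| = 181, |S1∩S2| = 13.
|S1 ∖ S2| = |S1| − |S1∩S2| = 181 − 13 = 168.00.

168.00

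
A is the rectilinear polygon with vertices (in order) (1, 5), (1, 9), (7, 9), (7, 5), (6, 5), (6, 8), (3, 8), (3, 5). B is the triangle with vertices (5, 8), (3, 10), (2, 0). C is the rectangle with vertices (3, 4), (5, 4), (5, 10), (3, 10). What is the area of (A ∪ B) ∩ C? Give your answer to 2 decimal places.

The region (A ∪ B) ∩ C is the polygon with vertices (4,9), (5,9), (5,8), (3.5,4), (3,4), (3,10).
By the shoelace formula its area is 7.50.

7.50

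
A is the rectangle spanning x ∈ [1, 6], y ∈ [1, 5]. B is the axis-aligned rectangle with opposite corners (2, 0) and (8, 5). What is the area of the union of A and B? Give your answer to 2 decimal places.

34.00

By inclusion–exclusion:
Individual areas: |A| = 20, |B| = 30.
|A∩B|: x∈[2,6], y∈[1,5] → 4·4 = 16.
|A ∪ B| = 50 − 16 = 34.00.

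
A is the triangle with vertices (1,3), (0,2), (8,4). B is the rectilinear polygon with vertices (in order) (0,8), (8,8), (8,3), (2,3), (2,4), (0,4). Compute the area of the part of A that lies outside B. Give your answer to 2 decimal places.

|A| = 3, |A∩B| = 1.4286.
|A ∖ B| = |A| − |A∩B| = 3 − 1.4286 = 1.57.

1.57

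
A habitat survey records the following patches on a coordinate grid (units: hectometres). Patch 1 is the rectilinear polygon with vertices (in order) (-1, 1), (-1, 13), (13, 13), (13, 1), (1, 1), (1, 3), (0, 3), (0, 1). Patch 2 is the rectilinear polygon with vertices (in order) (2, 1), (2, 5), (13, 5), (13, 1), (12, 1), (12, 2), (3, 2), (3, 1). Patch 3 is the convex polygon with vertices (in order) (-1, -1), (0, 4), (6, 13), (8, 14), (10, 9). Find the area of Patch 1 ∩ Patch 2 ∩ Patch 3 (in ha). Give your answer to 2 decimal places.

5.89

The intersection is the polygon with vertices (2,5), (5.6,5), (2,1.727).
By the shoelace formula its area is 5.89.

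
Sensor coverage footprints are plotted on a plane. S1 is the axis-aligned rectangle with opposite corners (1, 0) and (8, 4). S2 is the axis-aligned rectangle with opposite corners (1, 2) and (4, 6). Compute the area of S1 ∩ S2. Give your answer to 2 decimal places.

6.00

|S1∩S2|: x∈[1,4], y∈[2,4] → 3·2 = 6.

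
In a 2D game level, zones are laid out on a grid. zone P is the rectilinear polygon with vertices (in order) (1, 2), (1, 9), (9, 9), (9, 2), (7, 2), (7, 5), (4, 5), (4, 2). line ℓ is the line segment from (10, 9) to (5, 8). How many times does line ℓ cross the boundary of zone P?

1

The segment meets the boundary at (9,8.8).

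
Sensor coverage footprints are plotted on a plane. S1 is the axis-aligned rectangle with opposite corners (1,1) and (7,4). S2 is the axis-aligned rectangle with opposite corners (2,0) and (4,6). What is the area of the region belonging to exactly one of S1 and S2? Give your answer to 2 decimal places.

|S1∩S2|: x∈[2,4], y∈[1,4] → 2·3 = 6.
|S1 △ S2| = |S1| + |S2| − 2·|S1∩S2| = 18 + 12 − 12 = 18.00.

18.00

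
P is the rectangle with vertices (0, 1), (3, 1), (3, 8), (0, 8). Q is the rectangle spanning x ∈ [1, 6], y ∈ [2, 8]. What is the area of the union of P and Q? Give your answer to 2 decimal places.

By inclusion–exclusion:
Individual areas: |P| = 21, |Q| = 30.
|P∩Q|: x∈[1,3], y∈[2,8] → 2·6 = 12.
|P ∪ Q| = 51 − 12 = 39.00.

39.00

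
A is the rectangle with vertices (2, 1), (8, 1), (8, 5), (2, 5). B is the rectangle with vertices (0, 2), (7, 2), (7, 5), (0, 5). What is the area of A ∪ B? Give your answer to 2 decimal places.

By inclusion–exclusion:
Individual areas: |A| = 24, |B| = 21.
|A∩B|: x∈[2,7], y∈[2,5] → 5·3 = 15.
|A ∪ B| = 45 − 15 = 30.00.

30.00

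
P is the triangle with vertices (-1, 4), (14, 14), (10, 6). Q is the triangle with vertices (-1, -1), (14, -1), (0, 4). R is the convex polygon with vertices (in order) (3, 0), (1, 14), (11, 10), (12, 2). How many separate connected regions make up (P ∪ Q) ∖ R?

(P ∪ Q) ∖ R splits into 3 disjoint pieces (area 7.675, area 2.536, area 29.4528).

3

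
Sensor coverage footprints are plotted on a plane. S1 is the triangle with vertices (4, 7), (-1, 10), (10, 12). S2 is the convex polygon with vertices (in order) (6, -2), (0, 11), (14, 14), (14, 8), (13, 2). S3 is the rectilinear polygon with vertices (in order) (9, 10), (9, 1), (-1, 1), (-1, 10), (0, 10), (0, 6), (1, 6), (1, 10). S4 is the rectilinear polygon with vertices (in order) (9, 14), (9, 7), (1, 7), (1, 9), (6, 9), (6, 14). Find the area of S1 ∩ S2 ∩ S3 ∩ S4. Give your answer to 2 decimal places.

The intersection is the polygon with vertices (1,9), (6,9), (6,10), (7.6,10), (4,7), (1.021,8.787), (1,8.833).
By the shoelace formula its area is 6.70.

6.70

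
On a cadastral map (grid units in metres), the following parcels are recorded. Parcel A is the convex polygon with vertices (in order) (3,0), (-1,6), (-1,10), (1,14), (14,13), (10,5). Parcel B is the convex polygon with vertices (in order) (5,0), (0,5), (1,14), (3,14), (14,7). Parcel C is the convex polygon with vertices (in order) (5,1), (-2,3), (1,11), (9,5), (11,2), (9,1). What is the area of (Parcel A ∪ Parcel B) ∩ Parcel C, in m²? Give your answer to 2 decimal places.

The region (Parcel A ∪ Parcel B) ∩ Parcel C is the polygon with vertices (6.286,1), (5,1), (1.706,1.941), (-0.92,5.88), (1,11), (9,5), (9.829,3.756).
By the shoelace formula its area is 59.01.

59.01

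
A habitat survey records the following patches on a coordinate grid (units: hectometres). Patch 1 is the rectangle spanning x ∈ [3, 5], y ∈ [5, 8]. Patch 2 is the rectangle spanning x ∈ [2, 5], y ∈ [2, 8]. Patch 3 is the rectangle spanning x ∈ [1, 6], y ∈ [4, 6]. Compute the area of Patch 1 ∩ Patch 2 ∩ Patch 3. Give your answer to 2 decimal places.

The intersection is the polygon with vertices (3,5), (3,6), (5,6), (5,5).
By the shoelace formula its area is 2.00.

2.00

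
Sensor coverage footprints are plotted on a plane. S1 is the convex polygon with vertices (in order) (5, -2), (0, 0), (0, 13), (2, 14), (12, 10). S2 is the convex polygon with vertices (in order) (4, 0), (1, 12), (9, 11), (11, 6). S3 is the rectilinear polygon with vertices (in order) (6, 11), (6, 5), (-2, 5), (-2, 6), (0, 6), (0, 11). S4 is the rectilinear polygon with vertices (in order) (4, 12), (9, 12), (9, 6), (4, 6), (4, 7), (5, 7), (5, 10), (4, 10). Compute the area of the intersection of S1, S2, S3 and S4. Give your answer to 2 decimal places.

The intersection is the polygon with vertices (6,11), (6,6), (4,6), (4,7), (5,7), (5,10), (4,10), (4,11).
By the shoelace formula its area is 7.00.

7.00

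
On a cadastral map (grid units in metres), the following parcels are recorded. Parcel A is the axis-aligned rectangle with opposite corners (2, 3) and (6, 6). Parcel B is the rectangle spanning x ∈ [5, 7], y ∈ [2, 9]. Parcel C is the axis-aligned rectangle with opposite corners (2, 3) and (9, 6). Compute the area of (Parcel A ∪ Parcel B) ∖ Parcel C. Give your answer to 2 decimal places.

8.00

|Parcel A ∪ Parcel B| = 23.
|(Parcel A ∪ Parcel B) ∩ Parcel C| = 15.
|(Parcel A ∪ Parcel B) ∖ Parcel C| = 23 − 15 = 8.00.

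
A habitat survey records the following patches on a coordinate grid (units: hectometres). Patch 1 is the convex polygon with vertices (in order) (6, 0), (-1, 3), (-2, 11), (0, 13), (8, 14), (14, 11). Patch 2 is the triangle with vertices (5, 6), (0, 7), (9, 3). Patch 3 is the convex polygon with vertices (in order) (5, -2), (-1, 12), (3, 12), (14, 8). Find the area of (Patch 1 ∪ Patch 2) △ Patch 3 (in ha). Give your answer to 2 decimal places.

76.80

|Patch 1 ∪ Patch 2| = 145.55.
|(Patch 1 ∪ Patch 2) ∩ Patch 3| = 84.8757.
|(Patch 1 ∪ Patch 2) △ Patch 3| = 145.55 + 101 − 169.7515 = 76.80.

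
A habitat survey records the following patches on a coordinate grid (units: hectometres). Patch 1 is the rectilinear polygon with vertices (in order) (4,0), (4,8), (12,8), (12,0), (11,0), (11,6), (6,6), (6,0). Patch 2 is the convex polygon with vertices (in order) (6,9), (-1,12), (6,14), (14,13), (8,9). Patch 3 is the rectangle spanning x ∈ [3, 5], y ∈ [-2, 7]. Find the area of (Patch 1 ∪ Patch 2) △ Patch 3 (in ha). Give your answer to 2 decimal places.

79.50

|Patch 1 ∪ Patch 2| = 75.5.
|(Patch 1 ∪ Patch 2) ∩ Patch 3| = 7.
|(Patch 1 ∪ Patch 2) △ Patch 3| = 75.5 + 18 − 14 = 79.50.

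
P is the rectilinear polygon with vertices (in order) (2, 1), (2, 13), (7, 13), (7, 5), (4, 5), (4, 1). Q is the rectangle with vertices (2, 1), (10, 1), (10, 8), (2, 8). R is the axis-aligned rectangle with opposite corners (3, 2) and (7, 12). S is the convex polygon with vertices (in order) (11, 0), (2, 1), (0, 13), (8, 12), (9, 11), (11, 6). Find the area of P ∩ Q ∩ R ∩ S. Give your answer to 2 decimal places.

15.00

The intersection is the polygon with vertices (7,5), (4,5), (4,2), (3,2), (3,8), (7,8).
By the shoelace formula its area is 15.00.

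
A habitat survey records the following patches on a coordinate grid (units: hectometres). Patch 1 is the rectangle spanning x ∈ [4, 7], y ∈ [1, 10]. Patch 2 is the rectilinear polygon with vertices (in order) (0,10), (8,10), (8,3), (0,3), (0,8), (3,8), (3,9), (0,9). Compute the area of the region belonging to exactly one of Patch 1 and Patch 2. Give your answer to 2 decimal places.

|Patch 1| = 27, |Patch 2| = 53, |Patch 1∩Patch 2| = 21.
|Patch 1 △ Patch 2| = |Patch 1| + |Patch 2| − 2·|Patch 1∩Patch 2| = 27 + 53 − 42 = 38.00.

38.00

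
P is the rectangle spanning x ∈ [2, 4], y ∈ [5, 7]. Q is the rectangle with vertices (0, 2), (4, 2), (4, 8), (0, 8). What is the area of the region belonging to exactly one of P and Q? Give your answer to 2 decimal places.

20.00

|P∩Q|: x∈[2,4], y∈[5,7] → 2·2 = 4.
|P △ Q| = |P| + |Q| − 2·|P∩Q| = 4 + 24 − 8 = 20.00.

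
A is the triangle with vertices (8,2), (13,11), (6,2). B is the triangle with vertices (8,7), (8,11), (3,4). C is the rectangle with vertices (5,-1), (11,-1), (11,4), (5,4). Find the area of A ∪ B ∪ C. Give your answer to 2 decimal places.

45.44

By inclusion–exclusion:
Individual areas: |A| = 9, |B| = 10, |C| = 30.
|A∩B| = 0.
|A∩C| = 3.5556.
|B∩C| = 0.
|A∩B∩C| = 0.
|A ∪ B ∪ C| = 49 − 3.5556 + 0 = 45.44.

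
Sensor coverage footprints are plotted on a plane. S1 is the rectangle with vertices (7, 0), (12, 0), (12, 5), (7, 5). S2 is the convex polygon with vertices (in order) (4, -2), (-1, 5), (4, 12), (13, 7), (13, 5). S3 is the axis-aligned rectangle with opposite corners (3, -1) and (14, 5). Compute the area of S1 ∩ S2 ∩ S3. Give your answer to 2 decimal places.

13.61

The intersection is the polygon with vertices (12,5), (12,4.222), (7,0.333), (7,5).
By the shoelace formula its area is 13.61.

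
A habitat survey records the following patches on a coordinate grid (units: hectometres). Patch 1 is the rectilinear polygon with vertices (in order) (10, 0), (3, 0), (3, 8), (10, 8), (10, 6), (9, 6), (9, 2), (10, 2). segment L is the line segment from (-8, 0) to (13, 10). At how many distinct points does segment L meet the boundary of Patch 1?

2

The segment meets the boundary at (8.8,8), (3,5.238).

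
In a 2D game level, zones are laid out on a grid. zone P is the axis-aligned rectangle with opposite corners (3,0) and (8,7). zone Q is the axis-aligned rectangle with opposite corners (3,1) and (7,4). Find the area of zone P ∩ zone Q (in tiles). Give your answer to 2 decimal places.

12.00

|zone P∩zone Q|: x∈[3,7], y∈[1,4] → 4·3 = 12.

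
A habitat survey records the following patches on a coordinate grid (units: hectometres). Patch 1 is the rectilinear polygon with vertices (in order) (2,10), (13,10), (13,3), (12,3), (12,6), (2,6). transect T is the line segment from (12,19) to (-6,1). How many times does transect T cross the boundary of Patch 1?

2

The segment meets the boundary at (2,9), (3,10).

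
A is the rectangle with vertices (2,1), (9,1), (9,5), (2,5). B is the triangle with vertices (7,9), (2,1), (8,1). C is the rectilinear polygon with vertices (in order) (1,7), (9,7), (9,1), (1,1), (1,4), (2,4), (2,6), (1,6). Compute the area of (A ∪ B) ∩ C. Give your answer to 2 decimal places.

32.50

|A ∪ B| = 34.
|(A ∪ B) ∩ C| = 32.50.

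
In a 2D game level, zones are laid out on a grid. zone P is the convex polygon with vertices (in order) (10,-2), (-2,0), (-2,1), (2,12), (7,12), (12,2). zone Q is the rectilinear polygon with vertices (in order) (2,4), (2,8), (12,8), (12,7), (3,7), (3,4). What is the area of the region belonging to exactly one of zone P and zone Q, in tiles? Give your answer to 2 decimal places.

|zone P| = 133, |zone Q| = 13, |zone P∩zone Q| = 10.25.
|zone P △ zone Q| = |zone P| + |zone Q| − 2·|zone P∩zone Q| = 133 + 13 − 20.5 = 125.50.

125.50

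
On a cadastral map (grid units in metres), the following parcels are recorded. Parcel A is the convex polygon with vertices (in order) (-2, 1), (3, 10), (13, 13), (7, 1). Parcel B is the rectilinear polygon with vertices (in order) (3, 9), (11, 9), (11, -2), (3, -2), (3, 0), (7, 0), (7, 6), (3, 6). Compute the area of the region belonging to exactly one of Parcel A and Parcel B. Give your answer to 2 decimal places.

99.50

|Parcel A| = 91.5, |Parcel B| = 64, |Parcel A∩Parcel B| = 28.
|Parcel A △ Parcel B| = |Parcel A| + |Parcel B| − 2·|Parcel A∩Parcel B| = 91.5 + 64 − 56 = 99.50.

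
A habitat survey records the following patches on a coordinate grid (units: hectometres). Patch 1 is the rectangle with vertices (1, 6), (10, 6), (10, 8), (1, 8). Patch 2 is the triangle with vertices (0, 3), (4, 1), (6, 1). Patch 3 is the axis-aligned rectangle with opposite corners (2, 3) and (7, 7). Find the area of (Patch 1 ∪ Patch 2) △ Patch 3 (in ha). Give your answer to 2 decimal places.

30.00

|Patch 1 ∪ Patch 2| = 20.
|(Patch 1 ∪ Patch 2) ∩ Patch 3| = 5.
|(Patch 1 ∪ Patch 2) △ Patch 3| = 20 + 20 − 10 = 30.00.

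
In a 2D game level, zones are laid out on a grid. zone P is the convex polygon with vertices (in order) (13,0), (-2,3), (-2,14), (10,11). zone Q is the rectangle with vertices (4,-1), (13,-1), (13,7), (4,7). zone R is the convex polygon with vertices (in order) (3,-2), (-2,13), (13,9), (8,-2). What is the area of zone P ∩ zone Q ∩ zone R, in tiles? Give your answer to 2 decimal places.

38.25

The intersection is the polygon with vertices (4,7), (11.091,7), (11.466,5.625), (9.25,0.75), (4,1.8).
By the shoelace formula its area is 38.25.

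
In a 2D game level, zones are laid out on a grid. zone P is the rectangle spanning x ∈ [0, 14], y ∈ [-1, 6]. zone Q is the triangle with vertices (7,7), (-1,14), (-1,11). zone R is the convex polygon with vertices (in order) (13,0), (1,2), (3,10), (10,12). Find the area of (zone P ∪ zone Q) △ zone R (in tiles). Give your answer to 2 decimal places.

91.99

|zone P ∪ zone Q| = 110.
|(zone P ∪ zone Q) ∩ zone R| = 56.5034.
|(zone P ∪ zone Q) △ zone R| = 110 + 95 − 113.0068 = 91.99.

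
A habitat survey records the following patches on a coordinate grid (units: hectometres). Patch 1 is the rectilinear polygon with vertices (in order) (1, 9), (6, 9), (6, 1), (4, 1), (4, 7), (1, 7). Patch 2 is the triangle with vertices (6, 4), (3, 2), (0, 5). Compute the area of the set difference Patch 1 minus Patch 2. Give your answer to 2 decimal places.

|Patch 1| = 22, |Patch 1∩Patch 2| = 1.6667.
|Patch 1 ∖ Patch 2| = |Patch 1| − |Patch 1∩Patch 2| = 22 − 1.6667 = 20.33.

20.33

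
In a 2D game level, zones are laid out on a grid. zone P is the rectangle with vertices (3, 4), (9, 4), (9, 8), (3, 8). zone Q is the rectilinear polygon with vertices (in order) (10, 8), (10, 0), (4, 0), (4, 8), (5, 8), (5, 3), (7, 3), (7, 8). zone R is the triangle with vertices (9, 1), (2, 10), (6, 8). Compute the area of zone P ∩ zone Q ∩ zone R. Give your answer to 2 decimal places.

1.81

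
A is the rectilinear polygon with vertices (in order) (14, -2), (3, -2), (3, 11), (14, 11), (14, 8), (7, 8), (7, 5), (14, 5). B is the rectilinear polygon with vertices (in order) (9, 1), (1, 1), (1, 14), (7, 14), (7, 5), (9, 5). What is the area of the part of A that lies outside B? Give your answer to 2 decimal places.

|A| = 122, |A∩B| = 48.
|A ∖ B| = |A| − |A∩B| = 122 − 48 = 74.00.

74.00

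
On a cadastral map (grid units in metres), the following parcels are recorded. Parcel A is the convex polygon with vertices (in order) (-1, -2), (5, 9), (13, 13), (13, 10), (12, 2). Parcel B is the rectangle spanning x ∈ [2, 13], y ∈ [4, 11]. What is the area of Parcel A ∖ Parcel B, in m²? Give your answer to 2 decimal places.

|Parcel A| = 103, |Parcel A∩Parcel B| = 56.5682.
|Parcel A ∖ Parcel B| = |Parcel A| − |Parcel A∩Parcel B| = 103 − 56.5682 = 46.43.

46.43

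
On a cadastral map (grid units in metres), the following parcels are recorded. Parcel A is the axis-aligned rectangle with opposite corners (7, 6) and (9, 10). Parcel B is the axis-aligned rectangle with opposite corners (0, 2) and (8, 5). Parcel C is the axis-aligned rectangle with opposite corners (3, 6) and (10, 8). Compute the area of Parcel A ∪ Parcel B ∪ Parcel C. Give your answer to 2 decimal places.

By inclusion–exclusion:
Individual areas: |Parcel A| = 8, |Parcel B| = 24, |Parcel C| = 14.
|Parcel A∩Parcel B| = 0 (no overlap).
|Parcel A∩Parcel C|: x∈[7,9], y∈[6,8] → 2·2 = 4.
|Parcel B∩Parcel C| = 0 (no overlap).
|Parcel A∩Parcel B∩Parcel C| = 0.
|Parcel A ∪ Parcel B ∪ Parcel C| = 46 − 4 + 0 = 42.00.

42.00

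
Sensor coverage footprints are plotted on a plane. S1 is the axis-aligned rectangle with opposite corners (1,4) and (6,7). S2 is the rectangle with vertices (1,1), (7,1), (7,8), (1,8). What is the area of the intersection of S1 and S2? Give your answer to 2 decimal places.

|S1∩S2|: x∈[1,6], y∈[4,7] → 5·3 = 15.

15.00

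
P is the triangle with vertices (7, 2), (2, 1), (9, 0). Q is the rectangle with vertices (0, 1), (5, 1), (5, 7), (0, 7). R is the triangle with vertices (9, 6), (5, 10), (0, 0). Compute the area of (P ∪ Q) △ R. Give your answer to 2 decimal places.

|P ∪ Q| = 35.1.
|(P ∪ Q) ∩ R| = 13.9167.
|(P ∪ Q) △ R| = 35.1 + 30 − 27.8333 = 37.27.

37.27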